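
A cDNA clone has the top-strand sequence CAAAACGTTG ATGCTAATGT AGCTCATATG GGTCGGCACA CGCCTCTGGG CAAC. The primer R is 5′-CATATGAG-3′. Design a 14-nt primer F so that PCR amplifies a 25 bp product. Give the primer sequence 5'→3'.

The reverse primer's reverse complement CTCATATG matches the template at positions 23–30, so the product ends at position 30.
A 25 bp product then starts at position 30 − 25 + 1 = 6.
The forward primer is identical to the top strand there: CGTTGATGCTAATG.

5'-CGTTGATGCTAATG-3'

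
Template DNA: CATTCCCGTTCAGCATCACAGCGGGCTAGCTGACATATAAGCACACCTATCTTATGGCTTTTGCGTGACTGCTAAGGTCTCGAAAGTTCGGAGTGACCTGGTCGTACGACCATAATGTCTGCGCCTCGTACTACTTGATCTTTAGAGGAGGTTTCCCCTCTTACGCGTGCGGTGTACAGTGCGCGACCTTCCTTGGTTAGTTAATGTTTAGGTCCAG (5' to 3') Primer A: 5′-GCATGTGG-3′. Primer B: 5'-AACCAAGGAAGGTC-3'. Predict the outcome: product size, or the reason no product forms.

Primer A (GCATGTGG) does not match the top strand, and its reverse complement CCACATGC does not match either.
With no annealing site for primer A, no amplification occurs.

No product — primer A has no binding site in the template.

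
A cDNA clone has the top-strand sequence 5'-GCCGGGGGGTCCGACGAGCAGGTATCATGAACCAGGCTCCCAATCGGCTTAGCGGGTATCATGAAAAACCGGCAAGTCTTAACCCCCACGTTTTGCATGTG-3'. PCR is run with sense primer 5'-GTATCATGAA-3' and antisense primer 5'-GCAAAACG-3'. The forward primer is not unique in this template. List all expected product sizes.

75 bp, 41 bp

The forward primer GTATCATGAA matches the top strand at positions 22–31, 56–65.
The reverse primer's reverse complement is CGTTTTGC, matching at positions 89–96.
Each forward site pairs with the reverse site to give a product ending at position 96: sizes 75, 41 bp.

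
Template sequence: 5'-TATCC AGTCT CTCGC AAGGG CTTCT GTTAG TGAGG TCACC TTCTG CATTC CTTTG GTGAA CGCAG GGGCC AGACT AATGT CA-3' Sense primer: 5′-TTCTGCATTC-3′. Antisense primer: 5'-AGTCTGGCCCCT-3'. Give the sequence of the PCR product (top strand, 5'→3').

Forward primer TTCTGCATTC is found on the top strand at positions 41–50.
Taking the reverse complement of AGTCTGGCCCCT gives AGGGGCCAGACT, found at positions 64–75 on the template; the primer anneals here to the top strand with its 3' end pointing upstream.
The product is the template from position 41 through 75 (35 bp).

5'-TTCTGCATTCCTTTGGTGAACGCAGGGGCCAGACT-3'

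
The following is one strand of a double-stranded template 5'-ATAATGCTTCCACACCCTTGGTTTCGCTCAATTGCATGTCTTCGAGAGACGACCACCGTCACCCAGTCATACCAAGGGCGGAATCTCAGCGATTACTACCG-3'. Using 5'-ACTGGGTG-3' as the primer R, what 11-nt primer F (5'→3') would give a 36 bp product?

The reverse primer's reverse complement CACCCAGT matches the template at positions 60–67, so the product ends at position 67.
A 36 bp product then starts at position 67 − 36 + 1 = 32.
The forward primer is identical to the top strand there: TTGCATGTCTT.

5'-TTGCATGTCTT-3'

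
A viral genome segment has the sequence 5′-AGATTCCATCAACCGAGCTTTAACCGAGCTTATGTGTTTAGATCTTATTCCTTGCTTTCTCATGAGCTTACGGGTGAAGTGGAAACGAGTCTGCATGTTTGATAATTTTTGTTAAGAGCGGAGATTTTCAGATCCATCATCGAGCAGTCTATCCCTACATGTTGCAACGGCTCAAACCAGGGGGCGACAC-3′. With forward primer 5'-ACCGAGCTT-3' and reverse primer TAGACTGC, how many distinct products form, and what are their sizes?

The forward primer ACCGAGCTT matches the top strand at positions 12–20, 23–31.
The reverse primer's reverse complement is GCAGTCTA, matching at positions 144–151.
Each forward site pairs with the reverse site to give a product ending at position 151: sizes 140, 129 bp.

Two products: 140 bp, 129 bp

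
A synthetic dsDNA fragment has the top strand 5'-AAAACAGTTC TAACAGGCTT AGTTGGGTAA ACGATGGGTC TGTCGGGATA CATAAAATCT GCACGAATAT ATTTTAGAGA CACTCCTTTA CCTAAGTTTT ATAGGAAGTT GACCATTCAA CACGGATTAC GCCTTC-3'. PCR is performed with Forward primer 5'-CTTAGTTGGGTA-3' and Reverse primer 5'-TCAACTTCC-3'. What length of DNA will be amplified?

95 bp

Forward primer CTTAGTTGGGTA is found on the top strand at positions 18–29.
The reverse primer's reverse complement is GGAAGTTGA, which matches the template at positions 104–112.
Amplicon spans positions 18–112: 95 bp.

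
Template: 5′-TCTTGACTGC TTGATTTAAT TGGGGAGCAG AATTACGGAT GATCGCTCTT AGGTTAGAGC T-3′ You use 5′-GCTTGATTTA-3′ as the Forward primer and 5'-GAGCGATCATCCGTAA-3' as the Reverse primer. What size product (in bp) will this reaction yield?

40 bp

Forward primer GCTTGATTTA is found on the top strand at positions 9–18.
Taking the reverse complement of GAGCGATCATCCGTAA gives TTACGGATGATCGCTC, found at positions 33–48 on the template; the primer anneals here to the top strand with its 3' end pointing upstream.
Amplicon spans positions 9–48: 40 bp.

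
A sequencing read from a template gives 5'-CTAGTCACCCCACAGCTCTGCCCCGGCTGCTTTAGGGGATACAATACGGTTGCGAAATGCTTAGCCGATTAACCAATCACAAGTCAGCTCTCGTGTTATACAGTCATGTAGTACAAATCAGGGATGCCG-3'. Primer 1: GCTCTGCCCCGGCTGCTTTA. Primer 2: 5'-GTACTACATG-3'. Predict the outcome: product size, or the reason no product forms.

Yes — a 100 bp product.

Primer 1 (GCTCTGCCCCGGCTGCTTTA) matches the top strand at positions 15–34; it acts as a forward primer.
Primer 2's reverse complement is CATGTAGTAC, matching the top strand at positions 105–114; it acts as a reverse primer.
The 3' ends face each other across positions 15–114, giving a 100 bp product.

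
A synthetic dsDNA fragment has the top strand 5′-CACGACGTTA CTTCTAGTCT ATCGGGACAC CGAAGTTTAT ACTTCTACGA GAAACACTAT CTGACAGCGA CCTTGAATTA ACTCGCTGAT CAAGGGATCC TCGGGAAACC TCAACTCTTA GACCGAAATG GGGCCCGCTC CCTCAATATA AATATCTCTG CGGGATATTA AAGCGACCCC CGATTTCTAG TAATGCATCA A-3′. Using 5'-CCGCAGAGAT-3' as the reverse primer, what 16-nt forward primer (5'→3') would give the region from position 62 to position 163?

The reverse primer's reverse complement ATCTCTGCGG matches the template at positions 154–163; the product starts at position 62.
The forward primer is identical to the top strand over positions 62–77: TGACAGCGACCTTGAA.

5'-TGACAGCGACCTTGAA-3'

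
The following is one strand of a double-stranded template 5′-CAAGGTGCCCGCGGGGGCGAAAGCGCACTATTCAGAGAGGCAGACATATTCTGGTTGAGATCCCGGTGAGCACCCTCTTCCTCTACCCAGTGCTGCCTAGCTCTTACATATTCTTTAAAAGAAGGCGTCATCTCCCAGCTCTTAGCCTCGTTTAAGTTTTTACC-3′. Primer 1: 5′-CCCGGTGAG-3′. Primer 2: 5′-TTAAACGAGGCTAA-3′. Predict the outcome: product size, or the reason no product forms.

Primer 1 (CCCGGTGAG) matches the top strand at positions 62–70; it acts as a forward primer.
Primer 2's reverse complement is TTAGCCTCGTTTAA, matching the top strand at positions 142–155; it acts as a reverse primer.
The 3' ends face each other across positions 62–155, giving a 94 bp product.

Yes — a 94 bp product.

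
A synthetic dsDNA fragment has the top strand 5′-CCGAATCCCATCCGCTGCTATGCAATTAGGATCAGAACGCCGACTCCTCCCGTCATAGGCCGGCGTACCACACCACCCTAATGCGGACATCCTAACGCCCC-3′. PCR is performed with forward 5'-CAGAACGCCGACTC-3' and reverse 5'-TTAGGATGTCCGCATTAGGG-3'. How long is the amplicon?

63 bp

Scanning the template, CAGAACGCCGACTC occurs at positions 33–46; this primer anneals to the bottom strand there with its 3' end pointing downstream.
The reverse primer's reverse complement is CCCTAATGCGGACATCCTAA, which matches the template at positions 76–95.
Amplicon spans positions 33–95: 63 bp.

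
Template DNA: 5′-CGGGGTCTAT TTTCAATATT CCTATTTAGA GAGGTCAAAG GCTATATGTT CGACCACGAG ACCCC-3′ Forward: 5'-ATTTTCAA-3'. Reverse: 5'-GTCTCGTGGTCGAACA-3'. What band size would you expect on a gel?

54 bp

The forward primer matches the template at positions 9–16.
Reverse complement of the reverse primer: TGTTCGACCACGAGAC. This occurs on the top strand at positions 47–62.
Product length = (reverse-primer end) − (forward-primer start) + 1 = 62 − 9 + 1 = 54 bp.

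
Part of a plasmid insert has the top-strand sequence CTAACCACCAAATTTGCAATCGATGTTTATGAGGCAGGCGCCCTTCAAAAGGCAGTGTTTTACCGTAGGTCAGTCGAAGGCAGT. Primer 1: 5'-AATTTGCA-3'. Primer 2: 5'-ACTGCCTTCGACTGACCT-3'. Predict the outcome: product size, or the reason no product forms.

Yes — a 74 bp product.

Primer 1 (AATTTGCA) matches the top strand at positions 11–18; it acts as a forward primer.
Primer 2's reverse complement is AGGTCAGTCGAAGGCAGT, matching the top strand at positions 67–84; it acts as a reverse primer.
The 3' ends face each other across positions 11–84, giving a 74 bp product.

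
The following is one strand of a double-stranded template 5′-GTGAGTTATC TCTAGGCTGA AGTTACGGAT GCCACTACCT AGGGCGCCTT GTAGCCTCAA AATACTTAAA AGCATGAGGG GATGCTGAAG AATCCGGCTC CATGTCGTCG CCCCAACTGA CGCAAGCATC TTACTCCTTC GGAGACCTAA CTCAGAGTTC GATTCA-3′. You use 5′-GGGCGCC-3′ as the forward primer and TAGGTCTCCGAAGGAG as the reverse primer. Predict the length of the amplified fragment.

Forward primer GGGCGCC is found on the top strand at positions 42–48.
Reverse complement of the reverse primer: CTCCTTCGGAGACCTA. This occurs on the top strand at positions 134–149.
Amplicon spans positions 42–149: 108 bp.

108 bp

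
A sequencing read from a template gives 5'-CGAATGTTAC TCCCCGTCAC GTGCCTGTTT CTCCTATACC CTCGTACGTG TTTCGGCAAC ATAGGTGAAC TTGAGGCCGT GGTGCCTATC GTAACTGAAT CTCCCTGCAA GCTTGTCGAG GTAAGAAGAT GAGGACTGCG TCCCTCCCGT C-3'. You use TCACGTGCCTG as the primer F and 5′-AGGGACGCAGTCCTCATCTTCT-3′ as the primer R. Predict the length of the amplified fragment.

Scanning the template, TCACGTGCCTG occurs at positions 17–27; this primer anneals to the bottom strand there with its 3' end pointing downstream.
Taking the reverse complement of AGGGACGCAGTCCTCATCTTCT gives AGAAGATGAGGACTGCGTCCCT, found at positions 124–145 on the template; the primer anneals here to the top strand with its 3' end pointing upstream.
The product runs from position 17 to position 145, so its length is 145 − 17 + 1 = 129 bp.

129 bp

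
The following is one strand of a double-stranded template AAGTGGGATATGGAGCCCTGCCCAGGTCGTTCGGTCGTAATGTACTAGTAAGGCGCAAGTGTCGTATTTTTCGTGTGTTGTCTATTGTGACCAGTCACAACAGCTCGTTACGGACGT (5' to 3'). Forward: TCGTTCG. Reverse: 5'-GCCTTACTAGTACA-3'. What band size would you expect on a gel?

The forward primer matches the template at positions 27–33.
The reverse primer's reverse complement is TGTACTAGTAAGGC, which matches the template at positions 41–54.
Amplicon spans positions 27–54: 28 bp.

28 bp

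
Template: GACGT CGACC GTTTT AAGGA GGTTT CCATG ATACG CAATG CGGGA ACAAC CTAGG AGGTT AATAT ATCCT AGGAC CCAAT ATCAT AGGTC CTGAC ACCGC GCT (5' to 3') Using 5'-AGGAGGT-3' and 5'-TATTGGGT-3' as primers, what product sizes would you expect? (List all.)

The forward primer AGGAGGT matches the top strand at positions 17–23, 53–59.
The reverse primer's reverse complement is ACCCAATA, matching at positions 74–81.
Each forward site pairs with the reverse site to give a product ending at position 81: sizes 65, 29 bp.

65 bp, 29 bp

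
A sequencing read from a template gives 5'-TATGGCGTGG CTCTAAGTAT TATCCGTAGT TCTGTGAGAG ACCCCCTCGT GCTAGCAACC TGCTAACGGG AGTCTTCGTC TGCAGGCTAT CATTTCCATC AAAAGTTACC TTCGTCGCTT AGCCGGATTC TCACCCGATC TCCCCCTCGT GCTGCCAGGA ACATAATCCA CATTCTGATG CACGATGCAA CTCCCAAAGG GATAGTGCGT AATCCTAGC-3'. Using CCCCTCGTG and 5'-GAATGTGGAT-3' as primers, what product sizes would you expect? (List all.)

The forward primer CCCCTCGTG matches the top strand at positions 43–51, 143–151.
The reverse primer's reverse complement is ATCCACATTC, matching at positions 166–175.
Each forward site pairs with the reverse site to give a product ending at position 175: sizes 133, 33 bp.

133 bp, 33 bp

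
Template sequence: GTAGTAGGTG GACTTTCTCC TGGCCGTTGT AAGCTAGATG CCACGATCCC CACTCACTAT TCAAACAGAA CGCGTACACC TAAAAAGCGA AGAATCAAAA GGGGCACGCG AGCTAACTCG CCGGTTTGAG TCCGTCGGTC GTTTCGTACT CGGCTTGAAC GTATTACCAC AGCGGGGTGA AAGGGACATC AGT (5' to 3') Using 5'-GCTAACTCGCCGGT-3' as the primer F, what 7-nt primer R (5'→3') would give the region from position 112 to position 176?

The product's 3' end on the top strand is position 176.
The reverse primer anneals to the top strand over positions 170–176, i.e. to CAGCGGG.
Its sequence written 5'→3' is the reverse complement: CCCGCTG.

5'-CCCGCTG-3'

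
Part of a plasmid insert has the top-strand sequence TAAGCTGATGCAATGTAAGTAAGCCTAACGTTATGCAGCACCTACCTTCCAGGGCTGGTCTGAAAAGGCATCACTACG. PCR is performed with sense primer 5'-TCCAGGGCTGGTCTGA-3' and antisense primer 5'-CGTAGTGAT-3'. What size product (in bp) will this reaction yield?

31 bp

The forward primer matches the template at positions 48–63.
The reverse primer's reverse complement is ATCACTACG, which matches the template at positions 70–78.
The product runs from position 48 to position 78, so its length is 78 − 48 + 1 = 31 bp.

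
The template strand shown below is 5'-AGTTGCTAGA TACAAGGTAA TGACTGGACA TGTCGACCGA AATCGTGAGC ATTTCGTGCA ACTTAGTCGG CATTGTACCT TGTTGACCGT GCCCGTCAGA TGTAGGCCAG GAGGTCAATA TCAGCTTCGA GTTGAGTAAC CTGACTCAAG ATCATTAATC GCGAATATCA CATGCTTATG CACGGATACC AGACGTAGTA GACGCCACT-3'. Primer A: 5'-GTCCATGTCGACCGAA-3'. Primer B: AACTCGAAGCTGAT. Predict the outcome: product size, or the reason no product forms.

Primer A (GTCCATGTCGACCGAA) does not match the top strand, and its reverse complement TTCGGTCGACATGGAC does not match either.
With no annealing site for primer A, no amplification occurs.

No product — primer A has no binding site in the template.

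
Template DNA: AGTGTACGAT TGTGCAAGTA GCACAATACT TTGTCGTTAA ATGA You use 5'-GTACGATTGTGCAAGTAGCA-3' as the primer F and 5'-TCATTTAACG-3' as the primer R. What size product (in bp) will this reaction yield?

41 bp

The forward primer matches the template at positions 4–23.
Taking the reverse complement of TCATTTAACG gives CGTTAAATGA, found at positions 35–44 on the template; the primer anneals here to the top strand with its 3' end pointing upstream.
Product length = (reverse-primer end) − (forward-primer start) + 1 = 44 − 4 + 1 = 41 bp.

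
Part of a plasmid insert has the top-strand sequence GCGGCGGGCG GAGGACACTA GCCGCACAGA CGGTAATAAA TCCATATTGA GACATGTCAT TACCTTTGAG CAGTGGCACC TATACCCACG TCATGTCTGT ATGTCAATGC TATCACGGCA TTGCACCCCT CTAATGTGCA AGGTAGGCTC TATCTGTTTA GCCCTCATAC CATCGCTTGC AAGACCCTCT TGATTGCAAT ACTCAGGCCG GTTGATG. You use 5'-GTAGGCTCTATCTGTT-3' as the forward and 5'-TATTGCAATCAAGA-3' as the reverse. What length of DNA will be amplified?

59 bp

Scanning the template, GTAGGCTCTATCTGTT occurs at positions 143–158; this primer anneals to the bottom strand there with its 3' end pointing downstream.
Reverse complement of the reverse primer: TCTTGATTGCAATA. This occurs on the top strand at positions 188–201.
Product length = (reverse-primer end) − (forward-primer start) + 1 = 201 − 143 + 1 = 59 bp.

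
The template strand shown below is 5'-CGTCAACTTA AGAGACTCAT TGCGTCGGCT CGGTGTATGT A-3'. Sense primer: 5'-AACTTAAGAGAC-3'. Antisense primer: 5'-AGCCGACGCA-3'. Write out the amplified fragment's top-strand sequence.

Scanning the template, AACTTAAGAGAC occurs at positions 5–16; this primer anneals to the bottom strand there with its 3' end pointing downstream.
Reverse complement of the reverse primer: TGCGTCGGCT. This occurs on the top strand at positions 21–30.
The product is the template from position 5 through 30 (26 bp).

5'-AACTTAAGAGACTCATTGCGTCGGCT-3'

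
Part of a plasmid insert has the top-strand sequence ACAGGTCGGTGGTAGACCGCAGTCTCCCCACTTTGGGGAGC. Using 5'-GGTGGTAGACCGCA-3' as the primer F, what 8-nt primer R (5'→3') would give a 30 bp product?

The forward primer binds at positions 8–21, so a 30 bp product ends at position 8 + 30 − 1 = 37.
The reverse primer anneals to the top strand over positions 30–37, i.e. to ACTTTGGG.
Its sequence written 5'→3' is the reverse complement: CCCAAAGT.

5'-CCCAAAGT-3'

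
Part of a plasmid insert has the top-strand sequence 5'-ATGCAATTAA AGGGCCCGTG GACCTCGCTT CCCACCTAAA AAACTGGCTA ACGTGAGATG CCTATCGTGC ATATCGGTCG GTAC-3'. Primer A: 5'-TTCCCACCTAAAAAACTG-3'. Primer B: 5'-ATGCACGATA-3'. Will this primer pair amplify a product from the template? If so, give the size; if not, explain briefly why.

Primer A (TTCCCACCTAAAAAACTG) matches the top strand at positions 29–46; it acts as a forward primer.
Primer B's reverse complement is TATCGTGCAT, matching the top strand at positions 63–72; it acts as a reverse primer.
The 3' ends face each other across positions 29–72, giving a 44 bp product.

Yes — a 44 bp product.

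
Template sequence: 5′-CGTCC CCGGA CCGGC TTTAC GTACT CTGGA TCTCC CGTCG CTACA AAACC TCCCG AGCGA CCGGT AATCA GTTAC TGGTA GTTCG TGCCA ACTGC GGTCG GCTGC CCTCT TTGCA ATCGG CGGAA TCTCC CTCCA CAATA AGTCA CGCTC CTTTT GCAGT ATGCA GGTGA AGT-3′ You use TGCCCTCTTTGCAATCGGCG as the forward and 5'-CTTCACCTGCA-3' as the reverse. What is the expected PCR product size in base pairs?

The forward primer matches the template at positions 103–122.
Taking the reverse complement of CTTCACCTGCA gives TGCAGGTGAAG, found at positions 162–172 on the template; the primer anneals here to the top strand with its 3' end pointing upstream.
Amplicon spans positions 103–172: 70 bp.

70 bp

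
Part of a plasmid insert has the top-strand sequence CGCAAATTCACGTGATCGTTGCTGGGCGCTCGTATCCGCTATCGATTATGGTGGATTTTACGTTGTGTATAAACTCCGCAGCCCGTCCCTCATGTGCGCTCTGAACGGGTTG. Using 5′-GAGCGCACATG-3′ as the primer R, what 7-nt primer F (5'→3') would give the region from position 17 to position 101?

The reverse primer's reverse complement CATGTGCGCTC matches the template at positions 91–101; the product starts at position 17.
The forward primer is identical to the top strand over positions 17–23: CGTTGCT.

5'-CGTTGCT-3'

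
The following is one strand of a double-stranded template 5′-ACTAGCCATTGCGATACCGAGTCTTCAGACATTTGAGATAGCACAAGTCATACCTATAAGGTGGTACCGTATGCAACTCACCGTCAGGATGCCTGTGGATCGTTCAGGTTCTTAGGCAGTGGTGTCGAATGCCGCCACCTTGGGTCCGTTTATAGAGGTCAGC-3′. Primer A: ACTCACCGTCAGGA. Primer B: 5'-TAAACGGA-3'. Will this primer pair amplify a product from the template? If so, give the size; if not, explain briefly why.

Primer A (ACTCACCGTCAGGA) matches the top strand at positions 76–89; it acts as a forward primer.
Primer B's reverse complement is TCCGTTTA, matching the top strand at positions 145–152; it acts as a reverse primer.
The 3' ends face each other across positions 76–152, giving a 77 bp product.

Yes — a 77 bp product.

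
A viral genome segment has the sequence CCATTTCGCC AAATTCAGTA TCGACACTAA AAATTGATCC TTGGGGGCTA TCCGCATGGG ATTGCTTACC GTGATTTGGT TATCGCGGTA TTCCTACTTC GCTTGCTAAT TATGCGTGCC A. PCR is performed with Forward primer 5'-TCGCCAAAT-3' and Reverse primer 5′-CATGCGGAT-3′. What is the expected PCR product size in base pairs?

The forward primer matches the template at positions 6–14.
Taking the reverse complement of CATGCGGAT gives ATCCGCATG, found at positions 50–58 on the template; the primer anneals here to the top strand with its 3' end pointing upstream.
Product length = (reverse-primer end) − (forward-primer start) + 1 = 58 − 6 + 1 = 53 bp.

53 bp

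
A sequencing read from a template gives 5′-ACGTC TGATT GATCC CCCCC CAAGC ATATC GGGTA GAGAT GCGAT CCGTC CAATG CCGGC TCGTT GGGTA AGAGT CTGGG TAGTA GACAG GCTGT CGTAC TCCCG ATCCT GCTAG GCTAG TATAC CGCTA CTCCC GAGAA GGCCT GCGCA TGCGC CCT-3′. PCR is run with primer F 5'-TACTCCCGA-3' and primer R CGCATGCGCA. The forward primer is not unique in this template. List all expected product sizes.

The forward primer TACTCCCGA matches the top strand at positions 98–106, 129–137.
The reverse primer's reverse complement is TGCGCATGCG, matching at positions 145–154.
Each forward site pairs with the reverse site to give a product ending at position 154: sizes 57, 26 bp.

57 bp, 26 bp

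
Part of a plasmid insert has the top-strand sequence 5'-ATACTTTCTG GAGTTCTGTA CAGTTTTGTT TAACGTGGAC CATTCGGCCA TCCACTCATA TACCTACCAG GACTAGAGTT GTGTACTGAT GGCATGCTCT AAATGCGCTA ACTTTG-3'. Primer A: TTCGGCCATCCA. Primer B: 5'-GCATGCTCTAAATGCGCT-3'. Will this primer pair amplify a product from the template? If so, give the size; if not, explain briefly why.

No product — both primers anneal to the same strand and extend in the same direction.

Primer A (TTCGGCCATCCA) matches the top strand at positions 43–54 (3' end points downstream).
Primer B (GCATGCTCTAAATGCGCT) also matches the top strand directly, at positions 92–109 — its reverse complement AGCGCATTTAGAGCATGC is not present.
Both primers anneal to the bottom strand with 3' ends pointing the same way, so neither can prime synthesis back toward the other.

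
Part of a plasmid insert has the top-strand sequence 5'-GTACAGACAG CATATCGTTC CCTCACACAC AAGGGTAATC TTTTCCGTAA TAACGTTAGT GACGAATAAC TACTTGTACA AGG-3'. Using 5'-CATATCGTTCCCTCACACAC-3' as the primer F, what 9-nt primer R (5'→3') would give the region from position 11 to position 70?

The product's 3' end on the top strand is position 70.
The reverse primer anneals to the top strand over positions 62–70, i.e. to ACGAATAAC.
Its sequence written 5'→3' is the reverse complement: GTTATTCGT.

5'-GTTATTCGT-3'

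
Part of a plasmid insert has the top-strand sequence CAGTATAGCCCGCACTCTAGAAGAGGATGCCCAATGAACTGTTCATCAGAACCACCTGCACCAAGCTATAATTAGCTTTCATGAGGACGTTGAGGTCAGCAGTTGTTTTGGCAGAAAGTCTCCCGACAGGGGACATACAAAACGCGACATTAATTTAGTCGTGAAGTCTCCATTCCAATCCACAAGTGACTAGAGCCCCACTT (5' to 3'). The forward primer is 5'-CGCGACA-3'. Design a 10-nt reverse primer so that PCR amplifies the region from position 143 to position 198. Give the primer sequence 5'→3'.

The product's 3' end on the top strand is position 198.
The reverse primer anneals to the top strand over positions 189–198, i.e. to ACTAGAGCCC.
Its sequence written 5'→3' is the reverse complement: GGGCTCTAGT.

5'-GGGCTCTAGT-3'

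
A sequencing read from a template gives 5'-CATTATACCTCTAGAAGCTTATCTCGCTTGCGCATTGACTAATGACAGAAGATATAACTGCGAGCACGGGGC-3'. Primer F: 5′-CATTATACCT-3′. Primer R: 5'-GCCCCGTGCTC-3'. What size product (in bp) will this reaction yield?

72 bp

The forward primer matches the template at positions 1–10.
The reverse primer's reverse complement is GAGCACGGGGC, which matches the template at positions 62–72.
Product length = (reverse-primer end) − (forward-primer start) + 1 = 72 − 1 + 1 = 72 bp.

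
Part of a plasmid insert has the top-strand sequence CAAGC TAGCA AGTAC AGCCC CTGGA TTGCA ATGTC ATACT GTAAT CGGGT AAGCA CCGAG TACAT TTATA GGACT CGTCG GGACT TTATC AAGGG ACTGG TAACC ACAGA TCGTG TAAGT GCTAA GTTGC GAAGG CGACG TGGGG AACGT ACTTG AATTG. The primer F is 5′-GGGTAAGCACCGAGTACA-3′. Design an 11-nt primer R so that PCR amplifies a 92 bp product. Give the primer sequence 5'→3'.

The forward primer binds at positions 47–64, so a 92 bp product ends at position 47 + 92 − 1 = 138.
The reverse primer anneals to the top strand over positions 128–138, i.e. to TGCGAAGGCGA.
Its sequence written 5'→3' is the reverse complement: TCGCCTTCGCA.

5'-TCGCCTTCGCA-3'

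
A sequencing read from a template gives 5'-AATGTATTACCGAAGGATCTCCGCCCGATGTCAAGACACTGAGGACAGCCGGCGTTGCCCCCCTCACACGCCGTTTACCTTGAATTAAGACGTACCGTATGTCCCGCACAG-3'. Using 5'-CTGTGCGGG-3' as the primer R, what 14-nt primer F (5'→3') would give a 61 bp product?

The reverse primer's reverse complement CCCGCACAG matches the template at positions 103–111, so the product ends at position 111.
A 61 bp product then starts at position 111 − 61 + 1 = 51.
The forward primer is identical to the top strand there: GGCGTTGCCCCCCT.

5'-GGCGTTGCCCCCCT-3'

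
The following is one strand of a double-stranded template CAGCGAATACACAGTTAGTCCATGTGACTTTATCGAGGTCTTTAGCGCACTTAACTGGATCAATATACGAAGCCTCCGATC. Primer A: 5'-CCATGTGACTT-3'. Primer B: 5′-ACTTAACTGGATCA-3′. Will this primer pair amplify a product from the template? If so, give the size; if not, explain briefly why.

No product — both primers anneal to the same strand and extend in the same direction.

Primer A (CCATGTGACTT) matches the top strand at positions 20–30 (3' end points downstream).
Primer B (ACTTAACTGGATCA) also matches the top strand directly, at positions 49–62 — its reverse complement TGATCCAGTTAAGT is not present.
Both primers anneal to the bottom strand with 3' ends pointing the same way, so neither can prime synthesis back toward the other.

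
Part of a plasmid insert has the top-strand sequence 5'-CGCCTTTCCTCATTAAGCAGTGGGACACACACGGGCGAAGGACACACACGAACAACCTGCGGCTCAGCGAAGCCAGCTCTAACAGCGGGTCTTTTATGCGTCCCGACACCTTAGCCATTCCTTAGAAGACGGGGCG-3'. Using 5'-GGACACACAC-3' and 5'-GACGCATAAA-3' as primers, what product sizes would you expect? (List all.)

The forward primer GGACACACAC matches the top strand at positions 23–32, 40–49.
The reverse primer's reverse complement is TTTATGCGTC, matching at positions 93–102.
Each forward site pairs with the reverse site to give a product ending at position 102: sizes 80, 63 bp.

80 bp, 63 bp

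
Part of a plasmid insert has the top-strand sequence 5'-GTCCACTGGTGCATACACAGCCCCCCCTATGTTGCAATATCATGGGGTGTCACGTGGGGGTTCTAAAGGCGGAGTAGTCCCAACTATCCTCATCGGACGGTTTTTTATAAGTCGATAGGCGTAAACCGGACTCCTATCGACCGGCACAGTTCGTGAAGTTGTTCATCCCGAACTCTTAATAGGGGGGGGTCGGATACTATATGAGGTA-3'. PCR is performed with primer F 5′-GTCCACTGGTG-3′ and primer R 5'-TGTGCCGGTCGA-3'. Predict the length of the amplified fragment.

The forward primer matches the template at positions 1–11.
The reverse primer's reverse complement is TCGACCGGCACA, which matches the template at positions 137–148.
Product length = (reverse-primer end) − (forward-primer start) + 1 = 148 − 1 + 1 = 148 bp.

148 bp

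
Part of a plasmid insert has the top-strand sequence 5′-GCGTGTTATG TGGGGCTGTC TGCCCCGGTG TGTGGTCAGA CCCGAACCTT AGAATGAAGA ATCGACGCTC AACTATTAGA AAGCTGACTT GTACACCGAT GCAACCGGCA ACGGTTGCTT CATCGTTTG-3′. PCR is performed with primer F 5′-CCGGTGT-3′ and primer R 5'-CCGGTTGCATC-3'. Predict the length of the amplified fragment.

The forward primer matches the template at positions 25–31.
Reverse complement of the reverse primer: GATGCAACCGG. This occurs on the top strand at positions 98–108.
Amplicon spans positions 25–108: 84 bp.

84 bp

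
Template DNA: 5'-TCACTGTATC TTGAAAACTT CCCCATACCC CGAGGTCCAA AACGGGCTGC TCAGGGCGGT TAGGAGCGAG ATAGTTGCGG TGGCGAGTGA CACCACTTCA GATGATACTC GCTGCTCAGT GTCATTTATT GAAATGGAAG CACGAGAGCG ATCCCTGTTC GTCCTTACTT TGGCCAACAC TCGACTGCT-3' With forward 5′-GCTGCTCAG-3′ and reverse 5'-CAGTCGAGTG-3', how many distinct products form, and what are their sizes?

The forward primer GCTGCTCAG matches the top strand at positions 46–54, 111–119.
The reverse primer's reverse complement is CACTCGACTG, matching at positions 178–187.
Each forward site pairs with the reverse site to give a product ending at position 187: sizes 142, 77 bp.

Two products: 142 bp, 77 bp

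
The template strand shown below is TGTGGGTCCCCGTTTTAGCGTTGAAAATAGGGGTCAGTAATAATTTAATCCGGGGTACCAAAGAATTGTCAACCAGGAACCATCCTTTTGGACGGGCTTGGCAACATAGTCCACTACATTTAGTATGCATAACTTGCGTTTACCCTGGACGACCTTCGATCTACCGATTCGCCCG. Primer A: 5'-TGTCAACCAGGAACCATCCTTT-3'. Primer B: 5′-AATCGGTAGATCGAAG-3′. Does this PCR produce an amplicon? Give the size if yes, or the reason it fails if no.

Primer A (TGTCAACCAGGAACCATCCTTT) matches the top strand at positions 67–88; it acts as a forward primer.
Primer B's reverse complement is CTTCGATCTACCGATT, matching the top strand at positions 154–169; it acts as a reverse primer.
The 3' ends face each other across positions 67–169, giving a 103 bp product.

Yes — a 103 bp product.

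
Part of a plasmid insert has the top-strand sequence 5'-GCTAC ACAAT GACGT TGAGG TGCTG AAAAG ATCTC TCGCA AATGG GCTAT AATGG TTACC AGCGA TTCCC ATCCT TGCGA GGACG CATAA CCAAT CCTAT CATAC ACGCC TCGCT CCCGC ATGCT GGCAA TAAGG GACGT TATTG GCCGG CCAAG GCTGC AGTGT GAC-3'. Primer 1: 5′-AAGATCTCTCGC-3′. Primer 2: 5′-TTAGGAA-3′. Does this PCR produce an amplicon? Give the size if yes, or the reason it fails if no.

Primer 2 (TTAGGAA) does not match the top strand, and its reverse complement TTCCTAA does not match either.
With no annealing site for primer 2, no amplification occurs.

No product — primer 2 has no binding site in the template.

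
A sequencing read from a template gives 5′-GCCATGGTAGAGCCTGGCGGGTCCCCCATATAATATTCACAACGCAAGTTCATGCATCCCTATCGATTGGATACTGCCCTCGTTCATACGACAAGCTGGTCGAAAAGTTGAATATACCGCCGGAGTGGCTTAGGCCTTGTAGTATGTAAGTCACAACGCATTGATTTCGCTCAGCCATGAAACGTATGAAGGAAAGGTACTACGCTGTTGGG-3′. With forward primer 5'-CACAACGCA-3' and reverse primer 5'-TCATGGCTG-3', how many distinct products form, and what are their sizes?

The forward primer CACAACGCA matches the top strand at positions 38–46, 152–160.
The reverse primer's reverse complement is CAGCCATGA, matching at positions 172–180.
Each forward site pairs with the reverse site to give a product ending at position 180: sizes 143, 29 bp.

Two products: 143 bp, 29 bp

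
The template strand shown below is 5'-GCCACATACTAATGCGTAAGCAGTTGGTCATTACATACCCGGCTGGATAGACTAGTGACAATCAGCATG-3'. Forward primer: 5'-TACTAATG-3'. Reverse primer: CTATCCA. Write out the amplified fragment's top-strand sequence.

5'-TACTAATGCGTAAGCAGTTGGTCATTACATACCCGGCTGGATAG-3'

The forward primer matches the template at positions 7–14.
Taking the reverse complement of CTATCCA gives TGGATAG, found at positions 44–50 on the template; the primer anneals here to the top strand with its 3' end pointing upstream.
The product is the template from position 7 through 50 (44 bp).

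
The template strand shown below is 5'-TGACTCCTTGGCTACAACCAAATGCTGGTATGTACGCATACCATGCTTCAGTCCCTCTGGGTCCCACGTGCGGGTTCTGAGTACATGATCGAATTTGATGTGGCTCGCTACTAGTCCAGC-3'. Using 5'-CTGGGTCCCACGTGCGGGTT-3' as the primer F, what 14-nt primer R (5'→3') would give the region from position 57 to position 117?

The product's 3' end on the top strand is position 117.
The reverse primer anneals to the top strand over positions 104–117, i.e. to CTCGCTACTAGTCC.
Its sequence written 5'→3' is the reverse complement: GGACTAGTAGCGAG.

5'-GGACTAGTAGCGAG-3'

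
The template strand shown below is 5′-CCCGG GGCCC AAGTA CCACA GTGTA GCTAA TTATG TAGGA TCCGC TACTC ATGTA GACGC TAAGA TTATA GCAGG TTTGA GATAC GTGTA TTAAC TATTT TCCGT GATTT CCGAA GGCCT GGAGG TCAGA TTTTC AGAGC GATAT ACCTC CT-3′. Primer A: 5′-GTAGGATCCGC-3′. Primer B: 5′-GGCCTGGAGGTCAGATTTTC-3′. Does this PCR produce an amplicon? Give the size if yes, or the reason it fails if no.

Primer A (GTAGGATCCGC) matches the top strand at positions 35–45 (3' end points downstream).
Primer B (GGCCTGGAGGTCAGATTTTC) also matches the top strand directly, at positions 116–135 — its reverse complement GAAAATCTGACCTCCAGGCC is not present.
Both primers anneal to the bottom strand with 3' ends pointing the same way, so neither can prime synthesis back toward the other.

No product — both primers anneal to the same strand and extend in the same direction.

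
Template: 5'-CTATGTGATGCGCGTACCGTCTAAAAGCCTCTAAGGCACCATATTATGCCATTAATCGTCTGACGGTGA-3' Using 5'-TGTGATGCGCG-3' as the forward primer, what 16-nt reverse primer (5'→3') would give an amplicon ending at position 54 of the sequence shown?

5'-TAATGGCATAATATGG-3'

The forward primer binds at positions 4–14; the product's 3' end on the top strand is position 54.
The reverse primer anneals to the top strand over positions 39–54, i.e. to CCATATTATGCCATTA.
Its sequence written 5'→3' is the reverse complement: TAATGGCATAATATGG.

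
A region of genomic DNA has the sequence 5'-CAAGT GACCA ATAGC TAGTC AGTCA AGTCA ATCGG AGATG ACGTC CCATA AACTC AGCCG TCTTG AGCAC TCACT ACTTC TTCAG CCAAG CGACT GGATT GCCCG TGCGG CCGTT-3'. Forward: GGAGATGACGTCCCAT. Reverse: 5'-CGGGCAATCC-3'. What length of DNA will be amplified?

The forward primer matches the template at positions 34–49.
Reverse complement of the reverse primer: GGATTGCCCG. This occurs on the top strand at positions 96–105.
The product runs from position 34 to position 105, so its length is 105 − 34 + 1 = 72 bp.

72 bp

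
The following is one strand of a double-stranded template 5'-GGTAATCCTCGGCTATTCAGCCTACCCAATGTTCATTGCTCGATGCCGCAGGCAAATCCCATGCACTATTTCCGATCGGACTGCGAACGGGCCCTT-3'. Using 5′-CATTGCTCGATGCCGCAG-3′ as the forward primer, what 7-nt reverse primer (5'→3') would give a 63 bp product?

5'-AAGGGCC-3'

The forward primer binds at positions 34–51, so a 63 bp product ends at position 34 + 63 − 1 = 96.
The reverse primer anneals to the top strand over positions 90–96, i.e. to GGCCCTT.
Its sequence written 5'→3' is the reverse complement: AAGGGCC.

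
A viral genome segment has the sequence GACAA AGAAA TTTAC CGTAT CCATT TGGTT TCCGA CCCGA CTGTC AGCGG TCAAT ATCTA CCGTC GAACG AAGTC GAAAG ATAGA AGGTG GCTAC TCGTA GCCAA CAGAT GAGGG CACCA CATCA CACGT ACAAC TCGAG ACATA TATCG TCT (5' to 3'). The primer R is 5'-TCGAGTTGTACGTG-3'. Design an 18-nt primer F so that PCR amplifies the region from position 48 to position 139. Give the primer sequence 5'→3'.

5'-CGGTCAATATCTACCGTC-3'

The reverse primer's reverse complement CACGTACAACTCGA matches the template at positions 126–139; the product starts at position 48.
The forward primer is identical to the top strand over positions 48–65: CGGTCAATATCTACCGTC.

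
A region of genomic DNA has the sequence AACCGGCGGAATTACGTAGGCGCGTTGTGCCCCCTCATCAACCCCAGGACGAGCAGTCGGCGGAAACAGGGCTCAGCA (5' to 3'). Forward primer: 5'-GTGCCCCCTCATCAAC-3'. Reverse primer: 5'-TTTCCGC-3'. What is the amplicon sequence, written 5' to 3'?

5'-GTGCCCCCTCATCAACCCCAGGACGAGCAGTCGGCGGAAA-3'

The forward primer matches the template at positions 27–42.
The reverse primer's reverse complement is GCGGAAA, which matches the template at positions 60–66.
The product is the template from position 27 through 66 (40 bp).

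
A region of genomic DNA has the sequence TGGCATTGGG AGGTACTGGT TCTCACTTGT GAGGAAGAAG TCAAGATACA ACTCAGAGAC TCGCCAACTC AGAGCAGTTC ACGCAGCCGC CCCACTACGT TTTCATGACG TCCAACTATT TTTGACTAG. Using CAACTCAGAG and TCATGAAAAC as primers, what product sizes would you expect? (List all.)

60 bp, 44 bp

The forward primer CAACTCAGAG matches the top strand at positions 49–58, 65–74.
The reverse primer's reverse complement is GTTTTCATGA, matching at positions 99–108.
Each forward site pairs with the reverse site to give a product ending at position 108: sizes 60, 44 bp.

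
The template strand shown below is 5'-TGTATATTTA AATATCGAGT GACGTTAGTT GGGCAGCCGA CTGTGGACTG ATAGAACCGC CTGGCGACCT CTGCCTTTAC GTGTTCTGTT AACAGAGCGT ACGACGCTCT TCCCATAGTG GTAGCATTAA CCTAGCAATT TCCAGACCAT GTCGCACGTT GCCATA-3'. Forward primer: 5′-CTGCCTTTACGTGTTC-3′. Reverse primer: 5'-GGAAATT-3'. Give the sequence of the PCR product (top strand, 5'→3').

5'-CTGCCTTTACGTGTTCTGTTAACAGAGCGTACGACGCTCTTCCCATAGTGGTAGCATTAACCTAGCAATTTCC-3'

Forward primer CTGCCTTTACGTGTTC is found on the top strand at positions 71–86.
The reverse primer's reverse complement is AATTTCC, which matches the template at positions 137–143.
The product is the template from position 71 through 143 (73 bp).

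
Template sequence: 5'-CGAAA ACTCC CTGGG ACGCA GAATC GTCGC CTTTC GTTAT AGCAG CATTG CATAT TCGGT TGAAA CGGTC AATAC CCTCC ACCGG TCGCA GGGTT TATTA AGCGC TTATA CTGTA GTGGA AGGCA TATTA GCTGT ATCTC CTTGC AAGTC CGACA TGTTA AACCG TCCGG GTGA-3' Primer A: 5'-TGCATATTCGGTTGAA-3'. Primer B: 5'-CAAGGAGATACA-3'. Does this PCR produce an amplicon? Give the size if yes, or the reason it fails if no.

Primer A (TGCATATTCGGTTGAA) matches the top strand at positions 49–64; it acts as a forward primer.
Primer B's reverse complement is TGTATCTCCTTG, matching the top strand at positions 133–144; it acts as a reverse primer.
The 3' ends face each other across positions 49–144, giving a 96 bp product.

Yes — a 96 bp product.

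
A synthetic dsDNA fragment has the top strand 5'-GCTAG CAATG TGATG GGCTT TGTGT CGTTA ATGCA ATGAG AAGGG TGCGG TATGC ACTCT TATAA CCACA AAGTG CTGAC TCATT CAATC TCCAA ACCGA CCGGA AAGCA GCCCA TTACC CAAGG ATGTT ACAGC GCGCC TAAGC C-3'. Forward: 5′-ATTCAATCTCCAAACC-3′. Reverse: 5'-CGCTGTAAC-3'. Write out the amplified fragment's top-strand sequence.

5'-ATTCAATCTCCAAACCGACCGGAAAGCAGCCCATTACCCAAGGATGTTACAGCG-3'

The forward primer matches the template at positions 83–98.
Reverse complement of the reverse primer: GTTACAGCG. This occurs on the top strand at positions 128–136.
The product is the template from position 83 through 136 (54 bp).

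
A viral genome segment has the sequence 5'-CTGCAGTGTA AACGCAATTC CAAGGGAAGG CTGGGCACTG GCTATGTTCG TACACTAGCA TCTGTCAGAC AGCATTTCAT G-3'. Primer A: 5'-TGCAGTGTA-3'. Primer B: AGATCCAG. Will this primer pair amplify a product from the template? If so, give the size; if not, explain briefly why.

Primer B (AGATCCAG) does not match the top strand, and its reverse complement CTGGATCT does not match either.
With no annealing site for primer B, no amplification occurs.

No product — primer B has no binding site in the template.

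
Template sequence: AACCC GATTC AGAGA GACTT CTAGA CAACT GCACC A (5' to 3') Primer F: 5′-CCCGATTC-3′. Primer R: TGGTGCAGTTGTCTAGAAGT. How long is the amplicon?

34 bp

The forward primer matches the template at positions 3–10.
Taking the reverse complement of TGGTGCAGTTGTCTAGAAGT gives ACTTCTAGACAACTGCACCA, found at positions 17–36 on the template; the primer anneals here to the top strand with its 3' end pointing upstream.
Amplicon spans positions 3–36: 34 bp.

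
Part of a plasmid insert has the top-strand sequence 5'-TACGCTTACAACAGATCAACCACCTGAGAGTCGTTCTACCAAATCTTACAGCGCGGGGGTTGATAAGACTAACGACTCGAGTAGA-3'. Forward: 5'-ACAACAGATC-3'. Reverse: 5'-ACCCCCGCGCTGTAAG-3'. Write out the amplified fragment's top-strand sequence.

5'-ACAACAGATCAACCACCTGAGAGTCGTTCTACCAAATCTTACAGCGCGGGGGT-3'

Scanning the template, ACAACAGATC occurs at positions 8–17; this primer anneals to the bottom strand there with its 3' end pointing downstream.
The reverse primer's reverse complement is CTTACAGCGCGGGGGT, which matches the template at positions 45–60.
The product is the template from position 8 through 60 (53 bp).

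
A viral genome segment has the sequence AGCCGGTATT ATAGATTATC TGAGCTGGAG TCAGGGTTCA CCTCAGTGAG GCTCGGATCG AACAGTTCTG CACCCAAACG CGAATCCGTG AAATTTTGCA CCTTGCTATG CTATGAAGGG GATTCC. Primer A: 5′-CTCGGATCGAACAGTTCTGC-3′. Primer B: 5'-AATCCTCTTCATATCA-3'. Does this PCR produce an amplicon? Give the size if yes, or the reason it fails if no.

Primer B (AATCCTCTTCATATCA) does not match the top strand, and its reverse complement TGATATGAAGAGGATT does not match either.
With no annealing site for primer B, no amplification occurs.

No product — primer B has no binding site in the template.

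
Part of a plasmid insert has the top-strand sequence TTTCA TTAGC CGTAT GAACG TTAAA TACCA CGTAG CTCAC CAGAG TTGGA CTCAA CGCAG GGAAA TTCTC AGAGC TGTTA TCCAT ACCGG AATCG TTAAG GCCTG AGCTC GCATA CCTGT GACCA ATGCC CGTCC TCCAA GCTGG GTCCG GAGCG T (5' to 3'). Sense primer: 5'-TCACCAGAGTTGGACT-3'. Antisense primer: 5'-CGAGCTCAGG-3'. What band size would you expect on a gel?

75 bp

Forward primer TCACCAGAGTTGGACT is found on the top strand at positions 37–52.
Taking the reverse complement of CGAGCTCAGG gives CCTGAGCTCG, found at positions 102–111 on the template; the primer anneals here to the top strand with its 3' end pointing upstream.
The product runs from position 37 to position 111, so its length is 111 − 37 + 1 = 75 bp.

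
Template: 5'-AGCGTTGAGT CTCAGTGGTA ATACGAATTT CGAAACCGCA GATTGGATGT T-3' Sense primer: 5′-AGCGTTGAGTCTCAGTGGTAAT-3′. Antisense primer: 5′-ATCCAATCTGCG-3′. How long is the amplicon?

Forward primer AGCGTTGAGTCTCAGTGGTAAT is found on the top strand at positions 1–22.
The reverse primer's reverse complement is CGCAGATTGGAT, which matches the template at positions 37–48.
Amplicon spans positions 1–48: 48 bp.

48 bp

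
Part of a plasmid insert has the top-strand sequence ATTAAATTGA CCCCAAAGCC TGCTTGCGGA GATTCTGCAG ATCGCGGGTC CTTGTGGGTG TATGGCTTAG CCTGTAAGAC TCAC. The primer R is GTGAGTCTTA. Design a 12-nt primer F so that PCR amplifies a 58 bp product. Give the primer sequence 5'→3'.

5'-CGGAGATTCTGC-3'

The reverse primer's reverse complement TAAGACTCAC matches the template at positions 75–84, so the product ends at position 84.
A 58 bp product then starts at position 84 − 58 + 1 = 27.
The forward primer is identical to the top strand there: CGGAGATTCTGC.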